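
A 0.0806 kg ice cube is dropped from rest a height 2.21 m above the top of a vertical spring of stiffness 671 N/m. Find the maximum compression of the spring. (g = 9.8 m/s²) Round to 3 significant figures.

Let x be the compression. The total drop is H + x, and the cube is instantaneously at rest at max compression, so energy conservation gives:
mg(H + x) = ½kx²
½(671)x² − (0.0806)(9.8)x − (0.0806)(9.8)(2.21) = 0
335.5x² − 0.7899x − 1.746 = 0
x = [0.7899 + √(0.6239 + 2342.6)]/(2 × 335.5) = 0.07332 m

x = 0.0733 m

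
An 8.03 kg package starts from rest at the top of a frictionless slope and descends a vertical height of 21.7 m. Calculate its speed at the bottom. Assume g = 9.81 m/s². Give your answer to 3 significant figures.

Equating total energy at the two states: mgh = ½mv²
The mass cancels from both sides.
v = √(2gh) = √(2 × 9.81 × 21.7) = √425.75 = 20.63 m/s

v = 20.6 m/s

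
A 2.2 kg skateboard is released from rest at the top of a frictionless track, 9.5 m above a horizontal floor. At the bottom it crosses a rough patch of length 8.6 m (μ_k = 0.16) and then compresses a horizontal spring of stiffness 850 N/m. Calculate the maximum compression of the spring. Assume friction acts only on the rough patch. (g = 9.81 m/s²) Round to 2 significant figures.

Initial energy: E₁ = mgh = (2.2)(9.81)(9.5) = 205.03 J
Friction removes W_f = μ_k mg d = (0.16)(2.2)(9.81)(8.6) = 29.70 J
Energy reaching the spring: E = 205.03 − 29.70 = 175.33 J
At max compression ½kx² = E ⇒ x = √(2E/k) = √(2 × 175.33/850) = 0.6423 m

x = 0.64 m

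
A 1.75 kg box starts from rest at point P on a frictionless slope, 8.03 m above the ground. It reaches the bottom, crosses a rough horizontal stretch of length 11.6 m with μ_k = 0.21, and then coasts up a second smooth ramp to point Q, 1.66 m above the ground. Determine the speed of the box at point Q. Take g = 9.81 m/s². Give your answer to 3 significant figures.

Energy at P: mgh₁ = (1.75)(9.81)(8.03) = 137.86 J
Friction loss: W_f = μ_k mg d = 41.82 J
At Q: ½mv² + mgh₂ = mgh₁ − W_f
½mv² = 137.86 − 41.82 − 28.498 = 67.537 J
v = √(2 × 67.537/1.75) = 8.786 m/s

v = 8.79 m/s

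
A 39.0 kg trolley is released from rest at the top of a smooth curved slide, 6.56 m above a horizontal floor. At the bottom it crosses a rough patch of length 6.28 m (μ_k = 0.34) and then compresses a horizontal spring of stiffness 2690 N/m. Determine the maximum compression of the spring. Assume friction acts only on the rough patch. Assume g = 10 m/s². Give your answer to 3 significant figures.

x = 1.13 m

Initial energy: E₁ = mgh = (39.0)(10)(6.56) = 2558.4 J
Friction removes W_f = μ_k mg d = (0.34)(39.0)(10)(6.28) = 832.7 J
Energy reaching the spring: E = 2558.4 − 832.7 = 1725.7 J
At max compression ½kx² = E ⇒ x = √(2E/k) = √(2 × 1725.7/2690) = 1.133 m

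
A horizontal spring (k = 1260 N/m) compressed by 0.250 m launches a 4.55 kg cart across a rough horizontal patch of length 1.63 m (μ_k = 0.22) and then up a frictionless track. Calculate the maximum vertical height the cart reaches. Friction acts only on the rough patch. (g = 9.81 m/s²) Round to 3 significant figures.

Spring energy: E₀ = ½kx² = ½(1260)(0.250)² = 39.375 J
Friction: W_f = μ_k mg d = (0.22)(4.55)(9.81)(1.63) = 16.01 J
Energy at base of ramp: E = 39.375 − 16.01 = 23.369 J
At max height all remaining energy is PE: mgh = E ⇒ h = E/(mg) = 23.369/(4.55 × 9.81) = 0.5235 m

h = 0.524 m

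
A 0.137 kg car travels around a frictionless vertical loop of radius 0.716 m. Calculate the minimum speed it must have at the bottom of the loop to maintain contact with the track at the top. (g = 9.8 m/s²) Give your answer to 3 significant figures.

At the top: mg = mv_top²/r ⇒ v_top² = gr = 7.017 m²/s²
Energy from bottom to top (height 2r): ½mv_bot² = ½mv_top² + mg(2r)
v_bot² = gr + 4gr = 5gr = 35.08
v_bot = √(5gr) = 5.923 m/s

v = 5.92 m/s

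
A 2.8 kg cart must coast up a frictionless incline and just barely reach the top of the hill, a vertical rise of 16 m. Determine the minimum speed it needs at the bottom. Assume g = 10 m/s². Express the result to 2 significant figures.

At the top it is momentarily at rest, so all KE converts to PE: ½mv² = mgh
v = √(2gh) = √(2 × 10 × 16) = 17.89 m/s

v = 18 m/s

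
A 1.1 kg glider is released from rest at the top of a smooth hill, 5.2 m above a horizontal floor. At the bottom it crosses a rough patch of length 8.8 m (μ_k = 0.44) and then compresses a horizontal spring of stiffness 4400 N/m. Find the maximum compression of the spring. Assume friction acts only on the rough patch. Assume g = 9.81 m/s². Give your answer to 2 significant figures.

Initial energy: E₁ = mgh = (1.1)(9.81)(5.2) = 56.113 J
Friction removes W_f = μ_k mg d = (0.44)(1.1)(9.81)(8.8) = 41.78 J
Energy reaching the spring: E = 56.113 − 41.78 = 14.330 J
At max compression ½kx² = E ⇒ x = √(2E/k) = √(2 × 14.330/4400) = 0.08071 m

x = 0.081 m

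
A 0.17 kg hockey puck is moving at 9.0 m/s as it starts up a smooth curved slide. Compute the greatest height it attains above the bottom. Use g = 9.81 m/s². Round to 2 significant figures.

Setting KE at the bottom equal to PE gained: ½mv² = mgh
h = v²/(2g) = 9.0²/(2 × 9.81) = 4.128 m

h = 4.1 m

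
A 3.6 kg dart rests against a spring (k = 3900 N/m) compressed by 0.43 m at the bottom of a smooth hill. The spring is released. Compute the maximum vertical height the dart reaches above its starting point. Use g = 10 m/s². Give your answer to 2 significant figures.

h = 10 m

Energy conservation from release to the highest point: ½kx² = mgh
h = kx²/(2mg) = (3900)(0.43)²/(2 × 3.6 × 10) = 10.02 m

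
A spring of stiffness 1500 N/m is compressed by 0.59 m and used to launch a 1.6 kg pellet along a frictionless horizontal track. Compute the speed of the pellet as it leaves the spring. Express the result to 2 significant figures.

Spring PE converts entirely to kinetic energy: ½kx² = ½mv²
v = x√(k/m) = 0.59 × √(1500/1.6) = 18.06 m/s

v = 18 m/s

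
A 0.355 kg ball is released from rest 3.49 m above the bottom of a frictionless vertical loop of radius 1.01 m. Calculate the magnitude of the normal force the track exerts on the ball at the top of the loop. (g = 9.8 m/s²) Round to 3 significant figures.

N = 6.65 N

Energy from release to top (height 2r): mgh = ½mv_top² + mg(2r)
v_top² = 2g(h − 2r) = 2(9.8)(3.49 − 2.020) = 28.812 m²/s²
At the top, both N and weight point toward the centre: N + mg = mv_top²/r
N = m(v_top²/r − g) = 0.355(28.812/1.01 − 9.8) = 6.648 N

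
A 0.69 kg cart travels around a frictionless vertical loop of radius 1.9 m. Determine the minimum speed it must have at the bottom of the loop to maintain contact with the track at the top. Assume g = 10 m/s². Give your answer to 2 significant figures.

v = 9.7 m/s

At the top: mg = mv_top²/r ⇒ v_top² = gr = 19.00 m²/s²
Energy from bottom to top (height 2r): ½mv_bot² = ½mv_top² + mg(2r)
v_bot² = gr + 4gr = 5gr = 95.00
v_bot = √(5gr) = 9.747 m/s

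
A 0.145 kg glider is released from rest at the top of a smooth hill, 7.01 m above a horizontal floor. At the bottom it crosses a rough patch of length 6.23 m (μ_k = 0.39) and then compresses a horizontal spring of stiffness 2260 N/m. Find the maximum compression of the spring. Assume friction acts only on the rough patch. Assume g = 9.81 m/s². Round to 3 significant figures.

x = 0.0759 m

Initial energy: E₁ = mgh = (0.145)(9.81)(7.01) = 9.9714 J
Friction removes W_f = μ_k mg d = (0.39)(0.145)(9.81)(6.23) = 3.456 J
Energy reaching the spring: E = 9.9714 − 3.456 = 6.5152 J
At max compression ½kx² = E ⇒ x = √(2E/k) = √(2 × 6.5152/2260) = 0.07593 m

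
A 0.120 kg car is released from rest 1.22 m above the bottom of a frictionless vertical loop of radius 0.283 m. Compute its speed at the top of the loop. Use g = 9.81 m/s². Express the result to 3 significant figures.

Energy conservation: mgh = ½mv_top² + mg(2r)
v_top² = 2g(h − 2r) = 2(9.81)(1.22 − 0.5660) = 12.83
v_top = 3.582 m/s

v = 3.58 m/s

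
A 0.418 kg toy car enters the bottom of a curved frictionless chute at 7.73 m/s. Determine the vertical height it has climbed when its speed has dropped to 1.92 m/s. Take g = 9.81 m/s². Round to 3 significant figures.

Energy balance between the two points: ½mv₁² = ½mv₂² + mgh
h = (v₁² − v₂²)/(2g) = (7.73² − 1.92²)/(2 × 9.81) = 2.858 m

h = 2.86 m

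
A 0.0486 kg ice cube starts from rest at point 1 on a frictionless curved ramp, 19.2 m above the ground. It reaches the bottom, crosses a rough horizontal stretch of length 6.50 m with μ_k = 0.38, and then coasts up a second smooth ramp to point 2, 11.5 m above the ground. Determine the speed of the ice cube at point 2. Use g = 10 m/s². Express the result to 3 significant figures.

v = 10.2 m/s

Energy at 1: mgh₁ = (0.0486)(10)(19.2) = 9.3312 J
Friction loss: W_f = μ_k mg d = 1.200 J
At 2: ½mv² + mgh₂ = mgh₁ − W_f
½mv² = 9.3312 − 1.200 − 5.5890 = 2.5418 J
v = √(2 × 2.5418/0.0486) = 10.23 m/s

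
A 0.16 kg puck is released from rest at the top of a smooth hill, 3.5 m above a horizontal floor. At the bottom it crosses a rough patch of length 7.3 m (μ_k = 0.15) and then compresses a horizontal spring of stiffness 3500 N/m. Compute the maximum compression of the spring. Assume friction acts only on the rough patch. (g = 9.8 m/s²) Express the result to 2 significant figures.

x = 0.046 m

Initial energy: E₁ = mgh = (0.16)(9.8)(3.5) = 5.4880 J
Friction removes W_f = μ_k mg d = (0.15)(0.16)(9.8)(7.3) = 1.717 J
Energy reaching the spring: E = 5.4880 − 1.717 = 3.7710 J
At max compression ½kx² = E ⇒ x = √(2E/k) = √(2 × 3.7710/3500) = 0.04642 m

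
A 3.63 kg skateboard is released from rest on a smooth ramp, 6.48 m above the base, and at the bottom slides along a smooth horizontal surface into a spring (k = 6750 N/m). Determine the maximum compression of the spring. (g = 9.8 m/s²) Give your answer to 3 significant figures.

Gravitational PE at the top equals spring PE at max compression: mgh = ½kx²
x = √(2mgh/k) = √(2 × 3.63 × 9.8 × 6.48 / 6750) = 0.2613 m

x = 0.261 m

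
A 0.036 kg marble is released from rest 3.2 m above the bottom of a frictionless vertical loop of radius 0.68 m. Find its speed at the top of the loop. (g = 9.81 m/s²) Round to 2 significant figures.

v = 6.0 m/s

Energy conservation: mgh = ½mv_top² + mg(2r)
v_top² = 2g(h − 2r) = 2(9.81)(3.2 − 1.360) = 36.10
v_top = 6.008 m/s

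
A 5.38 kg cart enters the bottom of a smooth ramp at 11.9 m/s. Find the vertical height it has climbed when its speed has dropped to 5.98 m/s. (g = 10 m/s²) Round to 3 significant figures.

Energy balance between the two points: ½mv₁² = ½mv₂² + mgh
h = (v₁² − v₂²)/(2g) = (11.9² − 5.98²)/(2 × 10) = 5.292 m

h = 5.29 m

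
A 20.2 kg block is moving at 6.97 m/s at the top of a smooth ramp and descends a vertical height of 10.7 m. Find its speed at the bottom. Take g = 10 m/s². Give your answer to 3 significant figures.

v = 16.2 m/s

Energy conservation between the two points: ½mv₀² + mgh = ½mv²
v² = v₀² + 2gh = (6.97)² + 2(10)(10.7) = 262.58
v = √262.58 = 16.20 m/s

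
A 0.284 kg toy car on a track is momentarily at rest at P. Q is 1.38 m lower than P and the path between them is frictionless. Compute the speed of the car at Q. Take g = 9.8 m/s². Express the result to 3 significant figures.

Mechanical energy is conserved (no friction): mgh = ½mv²
v = √(2gh) = √(2 × 9.8 × 1.38) = √27.048 = 5.201 m/s

v = 5.20 m/s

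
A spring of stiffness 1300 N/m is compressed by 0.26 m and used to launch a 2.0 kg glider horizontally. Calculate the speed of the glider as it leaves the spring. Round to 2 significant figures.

v = 6.6 m/s

The glider leaves the spring when the spring is at natural length, so ½kx² = ½mv²
v = x√(k/m) = 0.26 × √(1300/2.0) = 6.629 m/s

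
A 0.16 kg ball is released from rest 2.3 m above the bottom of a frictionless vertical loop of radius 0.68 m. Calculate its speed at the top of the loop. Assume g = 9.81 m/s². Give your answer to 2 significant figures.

Energy conservation: mgh = ½mv_top² + mg(2r)
v_top² = 2g(h − 2r) = 2(9.81)(2.3 − 1.360) = 18.44
v_top = 4.295 m/s

v = 4.3 m/s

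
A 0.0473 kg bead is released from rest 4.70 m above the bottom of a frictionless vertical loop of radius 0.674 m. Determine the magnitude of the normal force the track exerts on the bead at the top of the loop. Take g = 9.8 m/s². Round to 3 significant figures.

Energy from release to top (height 2r): mgh = ½mv_top² + mg(2r)
v_top² = 2g(h − 2r) = 2(9.8)(4.70 − 1.348) = 65.699 m²/s²
At the top, both N and weight point toward the centre: N + mg = mv_top²/r
N = m(v_top²/r − g) = 0.0473(65.699/0.674 − 9.8) = 4.147 N

N = 4.15 N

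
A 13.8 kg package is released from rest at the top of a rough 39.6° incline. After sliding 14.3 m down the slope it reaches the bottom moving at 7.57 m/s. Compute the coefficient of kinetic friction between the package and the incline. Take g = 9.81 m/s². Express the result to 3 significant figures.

The energy dissipated by friction is the PE lost minus the KE gained:
mgL sinθ = 1234.0 J; ½mv² = 395.40 J
W_f = 1234.0 − 395.40 = 838.6 J
μ_k = W_f/(mg cosθ · L) = 838.6/(104.3 × 14.3) = 0.5622

μ_k = 0.562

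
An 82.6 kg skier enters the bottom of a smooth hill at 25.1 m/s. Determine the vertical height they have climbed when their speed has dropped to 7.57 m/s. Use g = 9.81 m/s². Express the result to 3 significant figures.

Conservation of energy: ½mv₁² = ½mv₂² + mgh
h = (v₁² − v₂²)/(2g) = (25.1² − 7.57²)/(2 × 9.81) = 29.19 m

h = 29.2 m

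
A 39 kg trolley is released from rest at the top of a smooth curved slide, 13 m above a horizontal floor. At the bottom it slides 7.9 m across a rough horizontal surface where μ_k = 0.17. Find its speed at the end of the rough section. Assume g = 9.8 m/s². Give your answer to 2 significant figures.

Energy at the top = energy at the end + work done against friction:
mgh = ½mv² + μ_k m g d
W_f = μ_k mg d = (0.17)(39)(9.8)(7.9) = 513.3 J
½mv² = mgh − W_f = 4968.6 − 513.3 = 4455.3 J
v = √(2 × 4455.3/39) = 15.12 m/s

v = 15 m/s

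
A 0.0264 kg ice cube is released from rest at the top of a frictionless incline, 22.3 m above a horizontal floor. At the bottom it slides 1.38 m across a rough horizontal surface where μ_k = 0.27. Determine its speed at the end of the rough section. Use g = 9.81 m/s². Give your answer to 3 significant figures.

v = 20.7 m/s

Energy at the top = energy at the end + work done against friction:
mgh = ½mv² + μ_k m g d
W_f = μ_k mg d = (0.27)(0.0264)(9.81)(1.38) = 0.09650 J
½mv² = mgh − W_f = 5.7753 − 0.09650 = 5.6788 J
v = √(2 × 5.6788/0.0264) = 20.74 m/s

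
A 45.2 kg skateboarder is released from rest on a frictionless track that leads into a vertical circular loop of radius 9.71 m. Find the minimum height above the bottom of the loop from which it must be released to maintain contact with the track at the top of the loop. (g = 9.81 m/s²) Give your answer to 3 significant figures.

h = 24.3 m

At the top, for minimum speed gravity alone supplies the centripetal force: mg = mv_top²/r ⇒ v_top² = gr = 95.26 m²/s²
Energy conservation from release height h to the top (height 2r): mgh = ½mv_top² + mg(2r)
h = v_top²/(2g) + 2r = r/2 + 2r = 5r/2 = 24.28 m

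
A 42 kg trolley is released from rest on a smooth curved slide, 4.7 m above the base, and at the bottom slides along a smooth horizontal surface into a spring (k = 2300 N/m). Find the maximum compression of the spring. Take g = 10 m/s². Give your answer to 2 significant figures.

At max compression the trolley is momentarily at rest: mgh = ½kx²
x = √(2mgh/k) = √(2 × 42 × 10 × 4.7 / 2300) = 1.310 m

x = 1.3 m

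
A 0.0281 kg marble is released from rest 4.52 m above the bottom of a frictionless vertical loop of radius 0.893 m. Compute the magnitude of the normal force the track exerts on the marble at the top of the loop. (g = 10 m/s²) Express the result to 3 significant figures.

N = 1.44 N

Energy from release to top (height 2r): mgh = ½mv_top² + mg(2r)
v_top² = 2g(h − 2r) = 2(10)(4.52 − 1.786) = 54.680 m²/s²
At the top, both N and weight point toward the centre: N + mg = mv_top²/r
N = m(v_top²/r − g) = 0.0281(54.680/0.893 − 10) = 1.440 N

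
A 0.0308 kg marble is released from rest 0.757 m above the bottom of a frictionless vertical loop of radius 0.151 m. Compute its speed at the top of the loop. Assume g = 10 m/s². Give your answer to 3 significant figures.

Energy conservation: mgh = ½mv_top² + mg(2r)
v_top² = 2g(h − 2r) = 2(10)(0.757 − 0.3020) = 9.100
v_top = 3.017 m/s

v = 3.02 m/s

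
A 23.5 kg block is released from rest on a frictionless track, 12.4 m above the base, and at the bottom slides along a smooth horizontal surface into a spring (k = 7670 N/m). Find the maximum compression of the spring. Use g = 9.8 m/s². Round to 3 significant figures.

x = 0.863 m

Gravitational PE at the top equals spring PE at max compression: mgh = ½kx²
x = √(2mgh/k) = √(2 × 23.5 × 9.8 × 12.4 / 7670) = 0.8629 m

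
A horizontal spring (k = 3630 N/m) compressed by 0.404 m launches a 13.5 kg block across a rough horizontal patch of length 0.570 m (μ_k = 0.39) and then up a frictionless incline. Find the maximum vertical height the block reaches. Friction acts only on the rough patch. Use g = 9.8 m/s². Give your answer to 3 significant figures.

Spring energy: E₀ = ½kx² = ½(3630)(0.404)² = 296.24 J
Friction: W_f = μ_k mg d = (0.39)(13.5)(9.8)(0.570) = 29.41 J
Energy at base of ramp: E = 296.24 − 29.41 = 266.83 J
At max height all remaining energy is PE: mgh = E ⇒ h = E/(mg) = 266.83/(13.5 × 9.8) = 2.017 m

h = 2.02 m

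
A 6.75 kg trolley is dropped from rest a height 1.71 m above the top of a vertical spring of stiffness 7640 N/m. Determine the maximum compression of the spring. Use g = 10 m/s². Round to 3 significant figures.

Let x be the compression. The total drop is H + x, and the trolley is instantaneously at rest at max compression, so energy conservation gives:
mg(H + x) = ½kx²
½(7640)x² − (6.75)(10)x − (6.75)(10)(1.71) = 0
3820x² − 67.50x − 115.4 = 0
x = [67.50 + √(4556 + 1.7637e+06)]/(2 × 3820) = 0.1829 m

x = 0.183 m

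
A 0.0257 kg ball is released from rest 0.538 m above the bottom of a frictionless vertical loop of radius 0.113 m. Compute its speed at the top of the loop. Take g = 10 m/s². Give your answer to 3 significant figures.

v = 2.50 m/s

Energy conservation: mgh = ½mv_top² + mg(2r)
v_top² = 2g(h − 2r) = 2(10)(0.538 − 0.2260) = 6.240
v_top = 2.498 m/s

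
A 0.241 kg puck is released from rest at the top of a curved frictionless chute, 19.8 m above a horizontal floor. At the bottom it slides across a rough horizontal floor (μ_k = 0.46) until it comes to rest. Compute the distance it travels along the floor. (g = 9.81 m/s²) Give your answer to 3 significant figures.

d = 43.0 m

Energy bookkeeping (friction removes W_f = μ_k N d):
At rest all PE has been dissipated by friction: mgh = μ_k m g d
d = h/μ_k = 19.8/0.46 = 43.04 m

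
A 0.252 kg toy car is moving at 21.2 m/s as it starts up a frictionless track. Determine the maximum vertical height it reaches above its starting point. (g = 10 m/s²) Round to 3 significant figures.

By energy conservation, ½mv² = mgh
h = v²/(2g) = 21.2²/(2 × 10) = 22.47 m

h = 22.5 m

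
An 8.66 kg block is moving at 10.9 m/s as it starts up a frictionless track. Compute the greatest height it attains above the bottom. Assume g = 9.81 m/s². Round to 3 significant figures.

h = 6.06 m

By energy conservation, ½mv² = mgh
h = v²/(2g) = 10.9²/(2 × 9.81) = 6.056 m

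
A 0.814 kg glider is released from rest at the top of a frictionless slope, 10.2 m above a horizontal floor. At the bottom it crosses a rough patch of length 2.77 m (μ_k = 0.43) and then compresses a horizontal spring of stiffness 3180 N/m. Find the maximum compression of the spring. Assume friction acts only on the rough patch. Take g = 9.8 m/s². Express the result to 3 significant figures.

x = 0.213 m

Initial energy: E₁ = mgh = (0.814)(9.8)(10.2) = 81.367 J
Friction removes W_f = μ_k mg d = (0.43)(0.814)(9.8)(2.77) = 9.502 J
Energy reaching the spring: E = 81.367 − 9.502 = 71.866 J
At max compression ½kx² = E ⇒ x = √(2E/k) = √(2 × 71.866/3180) = 0.2126 m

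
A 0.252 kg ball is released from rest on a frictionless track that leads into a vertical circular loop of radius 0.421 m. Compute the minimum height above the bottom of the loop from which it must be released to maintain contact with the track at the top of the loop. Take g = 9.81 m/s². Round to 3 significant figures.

At the top, for minimum speed gravity alone supplies the centripetal force: mg = mv_top²/r ⇒ v_top² = gr = 4.130 m²/s²
Energy conservation from release height h to the top (height 2r): mgh = ½mv_top² + mg(2r)
h = v_top²/(2g) + 2r = r/2 + 2r = 5r/2 = 1.052 m

h = 1.05 m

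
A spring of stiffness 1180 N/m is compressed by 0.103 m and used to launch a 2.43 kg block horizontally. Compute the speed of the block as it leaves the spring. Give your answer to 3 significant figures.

v = 2.27 m/s

The block leaves the spring when the spring is at natural length, so ½kx² = ½mv²
v = x√(k/m) = 0.103 × √(1180/2.43) = 2.270 m/s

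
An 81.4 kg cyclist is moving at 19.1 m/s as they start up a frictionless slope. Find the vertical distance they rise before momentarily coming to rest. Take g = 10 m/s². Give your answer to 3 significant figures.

h = 18.2 m

Setting KE at the bottom equal to PE gained: ½mv² = mgh
h = v²/(2g) = 19.1²/(2 × 10) = 18.24 m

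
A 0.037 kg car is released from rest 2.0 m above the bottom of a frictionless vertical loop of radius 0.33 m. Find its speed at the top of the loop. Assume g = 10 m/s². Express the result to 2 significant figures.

v = 5.2 m/s

Energy conservation: mgh = ½mv_top² + mg(2r)
v_top² = 2g(h − 2r) = 2(10)(2.0 − 0.6600) = 26.80
v_top = 5.177 m/s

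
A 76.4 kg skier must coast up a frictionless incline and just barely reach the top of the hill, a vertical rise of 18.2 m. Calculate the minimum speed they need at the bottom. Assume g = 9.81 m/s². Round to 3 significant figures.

v = 18.9 m/s

At the top they are momentarily at rest, so all KE converts to PE: ½mv² = mgh
v = √(2gh) = √(2 × 9.81 × 18.2) = 18.90 m/s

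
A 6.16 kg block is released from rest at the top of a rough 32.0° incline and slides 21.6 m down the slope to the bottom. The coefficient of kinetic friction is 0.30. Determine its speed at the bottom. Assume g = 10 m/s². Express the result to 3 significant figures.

Energy: mgh = ½mv² + W_f, with h = L sinθ and W_f = μ_k (mg cosθ) L
mgh = mgL sinθ = (6.16)(10)(21.6)sin32.0° = 705.09 J
W_f = μ_k mg cosθ · L = (0.30)(6.16)(10)cos32.0°·21.6 = 338.5 J
½mv² = 705.09 − 338.5 = 366.58 J
v = √(2 × 366.58/6.16) = 10.91 m/s

v = 10.9 m/s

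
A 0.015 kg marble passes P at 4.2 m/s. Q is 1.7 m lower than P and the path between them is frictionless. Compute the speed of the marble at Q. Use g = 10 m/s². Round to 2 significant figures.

v = 7.2 m/s

Energy conservation between the two points: ½mv₀² + mgh = ½mv²
v² = v₀² + 2gh = (4.2)² + 2(10)(1.7) = 51.640
v = √51.640 = 7.186 m/s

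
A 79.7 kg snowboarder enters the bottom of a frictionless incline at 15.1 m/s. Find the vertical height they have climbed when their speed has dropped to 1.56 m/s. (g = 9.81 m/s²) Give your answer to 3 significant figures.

Conservation of energy: ½mv₁² = ½mv₂² + mgh
h = (v₁² − v₂²)/(2g) = (15.1² − 1.56²)/(2 × 9.81) = 11.50 m

h = 11.5 m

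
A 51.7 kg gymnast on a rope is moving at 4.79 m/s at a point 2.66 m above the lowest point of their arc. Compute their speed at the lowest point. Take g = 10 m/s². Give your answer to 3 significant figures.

Mechanical energy is conserved (no friction): ½mv₀² + mgh = ½mv²
v² = v₀² + 2gh = (4.79)² + 2(10)(2.66) = 76.144
v = √76.144 = 8.726 m/s

v = 8.73 m/s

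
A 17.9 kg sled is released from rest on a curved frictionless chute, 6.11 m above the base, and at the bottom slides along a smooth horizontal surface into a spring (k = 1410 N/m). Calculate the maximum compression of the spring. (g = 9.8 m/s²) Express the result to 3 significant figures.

x = 1.23 m

Gravitational PE at the top equals spring PE at max compression: mgh = ½kx²
x = √(2mgh/k) = √(2 × 17.9 × 9.8 × 6.11 / 1410) = 1.233 m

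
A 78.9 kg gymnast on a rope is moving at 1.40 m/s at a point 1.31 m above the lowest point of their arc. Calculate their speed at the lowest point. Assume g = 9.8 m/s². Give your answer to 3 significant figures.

Mechanical energy is conserved (no friction): ½mv₀² + mgh = ½mv²
v² = v₀² + 2gh = (1.40)² + 2(9.8)(1.31) = 27.636
v = √27.636 = 5.257 m/s

v = 5.26 m/s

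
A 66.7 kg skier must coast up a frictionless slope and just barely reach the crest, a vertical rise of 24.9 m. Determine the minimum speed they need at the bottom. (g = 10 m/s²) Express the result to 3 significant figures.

At the top they are momentarily at rest, so all KE converts to PE: ½mv² = mgh
v = √(2gh) = √(2 × 10 × 24.9) = 22.32 m/s

v = 22.3 m/s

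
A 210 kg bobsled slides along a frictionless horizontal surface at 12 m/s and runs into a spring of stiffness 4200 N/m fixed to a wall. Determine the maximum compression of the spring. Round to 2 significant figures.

Conservation of energy between contact and max compression: ½mv² = ½kx²
x = v√(m/k) = 12 × √(210/4200) = 2.683 m

x = 2.7 m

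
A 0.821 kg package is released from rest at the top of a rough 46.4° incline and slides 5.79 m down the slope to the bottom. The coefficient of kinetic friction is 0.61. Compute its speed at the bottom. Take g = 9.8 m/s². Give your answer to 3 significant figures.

Work–energy: mg(L sinθ) − μ_k(mg cosθ)L = ½mv²
mgh = mgL sinθ = (0.821)(9.8)(5.79)sin46.4° = 33.736 J
W_f = μ_k mg cosθ · L = (0.61)(0.821)(9.8)cos46.4°·5.79 = 19.60 J
½mv² = 33.736 − 19.60 = 14.139 J
v = √(2 × 14.139/0.821) = 5.869 m/s

v = 5.87 m/s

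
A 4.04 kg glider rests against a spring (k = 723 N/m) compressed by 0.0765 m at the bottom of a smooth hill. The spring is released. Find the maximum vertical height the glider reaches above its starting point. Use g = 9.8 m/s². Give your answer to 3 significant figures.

All spring PE becomes gravitational PE at the highest point: ½kx² = mgh
h = kx²/(2mg) = (723)(0.0765)²/(2 × 4.04 × 9.8) = 0.05343 m

h = 0.0534 m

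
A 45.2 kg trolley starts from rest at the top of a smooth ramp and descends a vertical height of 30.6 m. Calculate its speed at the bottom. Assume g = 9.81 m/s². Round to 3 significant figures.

v = 24.5 m/s

Equating total energy at the two states: mgh = ½mv²
v = √(2gh) = √(2 × 9.81 × 30.6) = √600.37 = 24.50 m/s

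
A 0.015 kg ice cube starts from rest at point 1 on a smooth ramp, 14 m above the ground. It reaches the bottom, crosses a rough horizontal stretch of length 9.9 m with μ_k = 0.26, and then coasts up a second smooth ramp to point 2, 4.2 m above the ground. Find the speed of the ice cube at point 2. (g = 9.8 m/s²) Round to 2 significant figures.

Energy at 1: mgh₁ = (0.015)(9.8)(14) = 2.0580 J
Friction loss: W_f = μ_k mg d = 0.3784 J
At 2: ½mv² + mgh₂ = mgh₁ − W_f
½mv² = 2.0580 − 0.3784 − 0.61740 = 1.0622 J
v = √(2 × 1.0622/0.015) = 11.90 m/s

v = 12 m/s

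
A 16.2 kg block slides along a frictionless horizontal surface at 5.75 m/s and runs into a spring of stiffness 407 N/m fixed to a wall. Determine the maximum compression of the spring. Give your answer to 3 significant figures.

All KE is stored as spring PE at maximum compression: ½mv² = ½kx²
x = v√(m/k) = 5.75 × √(16.2/407) = 1.147 m

x = 1.15 m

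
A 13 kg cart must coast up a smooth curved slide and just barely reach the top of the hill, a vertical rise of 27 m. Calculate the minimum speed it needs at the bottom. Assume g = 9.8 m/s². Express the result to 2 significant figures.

At the top it is momentarily at rest, so all KE converts to PE: ½mv² = mgh
v = √(2gh) = √(2 × 9.8 × 27) = 23.00 m/s

v = 23 m/s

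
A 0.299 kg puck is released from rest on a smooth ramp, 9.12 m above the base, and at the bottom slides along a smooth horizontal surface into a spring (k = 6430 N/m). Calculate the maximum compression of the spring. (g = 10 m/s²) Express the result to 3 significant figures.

Energy conservation (no friction) from release to max compression: mgh = ½kx²
x = √(2mgh/k) = √(2 × 0.299 × 10 × 9.12 / 6430) = 0.09210 m

x = 0.0921 m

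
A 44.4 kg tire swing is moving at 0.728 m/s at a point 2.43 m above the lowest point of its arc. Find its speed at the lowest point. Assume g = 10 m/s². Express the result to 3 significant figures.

Equating total energy at the two states: ½mv₀² + mgh = ½mv²
v² = v₀² + 2gh = (0.728)² + 2(10)(2.43) = 49.130
v = √49.130 = 7.009 m/s

v = 7.01 m/s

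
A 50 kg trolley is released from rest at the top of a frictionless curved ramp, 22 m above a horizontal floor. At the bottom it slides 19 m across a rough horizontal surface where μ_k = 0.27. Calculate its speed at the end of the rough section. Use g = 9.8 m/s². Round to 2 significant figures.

v = 18 m/s

Energy bookkeeping (friction removes W_f = μ_k N d):
mgh = ½mv² + μ_k m g d
W_f = μ_k mg d = (0.27)(50)(9.8)(19) = 2514 J
½mv² = mgh − W_f = 10780 − 2514 = 8266.3 J
v = √(2 × 8266.3/50) = 18.18 m/s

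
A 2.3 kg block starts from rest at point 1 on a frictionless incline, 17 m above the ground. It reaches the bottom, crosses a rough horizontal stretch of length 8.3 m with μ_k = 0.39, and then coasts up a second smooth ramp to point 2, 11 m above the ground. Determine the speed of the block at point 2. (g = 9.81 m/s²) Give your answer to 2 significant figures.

Energy at 1: mgh₁ = (2.3)(9.81)(17) = 383.57 J
Friction loss: W_f = μ_k mg d = 73.04 J
At 2: ½mv² + mgh₂ = mgh₁ − W_f
½mv² = 383.57 − 73.04 − 248.19 = 62.342 J
v = √(2 × 62.342/2.3) = 7.363 m/s

v = 7.4 m/s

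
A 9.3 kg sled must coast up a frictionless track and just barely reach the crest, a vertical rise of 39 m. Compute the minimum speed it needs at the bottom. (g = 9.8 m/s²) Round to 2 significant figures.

At the top it is momentarily at rest, so all KE converts to PE: ½mv² = mgh
v = √(2gh) = √(2 × 9.8 × 39) = 27.65 m/s

v = 28 m/s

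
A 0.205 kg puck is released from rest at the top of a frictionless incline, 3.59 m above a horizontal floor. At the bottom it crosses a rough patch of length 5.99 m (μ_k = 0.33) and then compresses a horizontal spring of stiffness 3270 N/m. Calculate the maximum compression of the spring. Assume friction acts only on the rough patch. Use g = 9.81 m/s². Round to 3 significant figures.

Initial energy: E₁ = mgh = (0.205)(9.81)(3.59) = 7.2197 J
Friction removes W_f = μ_k mg d = (0.33)(0.205)(9.81)(5.99) = 3.975 J
Energy reaching the spring: E = 7.2197 − 3.975 = 3.2444 J
At max compression ½kx² = E ⇒ x = √(2E/k) = √(2 × 3.2444/3270) = 0.04455 m

x = 0.0445 m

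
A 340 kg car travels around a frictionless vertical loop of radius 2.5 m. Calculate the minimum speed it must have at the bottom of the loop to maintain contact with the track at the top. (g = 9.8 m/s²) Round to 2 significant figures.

At the top: mg = mv_top²/r ⇒ v_top² = gr = 24.50 m²/s²
Energy from bottom to top (height 2r): ½mv_bot² = ½mv_top² + mg(2r)
v_bot² = gr + 4gr = 5gr = 122.5
v_bot = √(5gr) = 11.07 m/s

v = 11 m/s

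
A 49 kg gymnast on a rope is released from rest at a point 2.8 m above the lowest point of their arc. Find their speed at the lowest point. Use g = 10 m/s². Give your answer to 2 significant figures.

Energy conservation between the two points: mgh = ½mv²
v = √(2gh) = √(2 × 10 × 2.8) = √56.000 = 7.483 m/s

v = 7.5 m/s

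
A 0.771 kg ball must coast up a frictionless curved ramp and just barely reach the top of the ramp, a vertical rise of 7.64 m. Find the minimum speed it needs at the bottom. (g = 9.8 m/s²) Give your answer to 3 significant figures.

v = 12.2 m/s

At the top it is momentarily at rest, so all KE converts to PE: ½mv² = mgh
v = √(2gh) = √(2 × 9.8 × 7.64) = 12.24 m/s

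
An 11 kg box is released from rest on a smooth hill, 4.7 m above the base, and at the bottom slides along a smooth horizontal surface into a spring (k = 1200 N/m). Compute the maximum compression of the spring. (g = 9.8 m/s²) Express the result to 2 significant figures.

Energy conservation (no friction) from release to max compression: mgh = ½kx²
x = √(2mgh/k) = √(2 × 11 × 9.8 × 4.7 / 1200) = 0.9189 m

x = 0.92 m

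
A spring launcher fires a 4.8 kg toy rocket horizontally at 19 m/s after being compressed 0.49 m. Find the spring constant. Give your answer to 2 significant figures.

k = 7200 N/m

Spring PE at full compression equals KE at release: ½kx² = ½mv²
k = mv²/x² = (4.8)(19)²/(0.49)² = 7217 N/m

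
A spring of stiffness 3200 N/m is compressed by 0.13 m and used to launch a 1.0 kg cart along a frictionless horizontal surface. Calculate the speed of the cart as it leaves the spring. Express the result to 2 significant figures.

The cart leaves the spring when the spring is at natural length, so ½kx² = ½mv²
v = x√(k/m) = 0.13 × √(3200/1.0) = 7.354 m/s

v = 7.4 m/s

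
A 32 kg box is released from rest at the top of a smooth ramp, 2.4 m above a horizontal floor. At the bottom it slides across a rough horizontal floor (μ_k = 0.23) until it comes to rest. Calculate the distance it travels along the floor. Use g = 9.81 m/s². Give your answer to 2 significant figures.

d = 10 m

Energy at the top = energy at the end + work done against friction:
At rest all PE has been dissipated by friction: mgh = μ_k m g d
d = h/μ_k = 2.4/0.23 = 10.43 m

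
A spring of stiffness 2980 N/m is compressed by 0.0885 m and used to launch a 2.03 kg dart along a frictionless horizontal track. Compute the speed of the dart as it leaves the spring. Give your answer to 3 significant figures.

v = 3.39 m/s

The dart leaves the spring when the spring is at natural length, so ½kx² = ½mv²
v = x√(k/m) = 0.0885 × √(2980/2.03) = 3.391 m/s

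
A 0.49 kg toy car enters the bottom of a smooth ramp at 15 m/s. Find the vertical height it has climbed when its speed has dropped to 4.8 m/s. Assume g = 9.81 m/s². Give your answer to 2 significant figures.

h = 10 m

Conservation of energy: ½mv₁² = ½mv₂² + mgh
h = (v₁² − v₂²)/(2g) = (15² − 4.8²)/(2 × 9.81) = 10.29 m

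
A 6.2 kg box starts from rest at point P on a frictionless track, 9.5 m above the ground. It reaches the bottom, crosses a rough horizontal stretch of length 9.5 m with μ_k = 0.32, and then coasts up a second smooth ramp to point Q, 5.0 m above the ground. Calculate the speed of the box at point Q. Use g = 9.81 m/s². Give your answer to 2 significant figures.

v = 5.4 m/s

Energy at P: mgh₁ = (6.2)(9.81)(9.5) = 577.81 J
Friction loss: W_f = μ_k mg d = 184.9 J
At Q: ½mv² + mgh₂ = mgh₁ − W_f
½mv² = 577.81 − 184.9 − 304.11 = 88.800 J
v = √(2 × 88.800/6.2) = 5.352 m/s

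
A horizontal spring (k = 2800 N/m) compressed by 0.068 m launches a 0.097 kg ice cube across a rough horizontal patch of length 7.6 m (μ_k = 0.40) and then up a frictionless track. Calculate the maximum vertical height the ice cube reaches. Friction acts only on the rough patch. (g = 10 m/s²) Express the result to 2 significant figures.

h = 3.6 m

Spring energy: E₀ = ½kx² = ½(2800)(0.068)² = 6.4736 J
Friction: W_f = μ_k mg d = (0.40)(0.097)(10)(7.6) = 2.949 J
Energy at base of ramp: E = 6.4736 − 2.949 = 3.5248 J
At max height all remaining energy is PE: mgh = E ⇒ h = E/(mg) = 3.5248/(0.097 × 10) = 3.634 m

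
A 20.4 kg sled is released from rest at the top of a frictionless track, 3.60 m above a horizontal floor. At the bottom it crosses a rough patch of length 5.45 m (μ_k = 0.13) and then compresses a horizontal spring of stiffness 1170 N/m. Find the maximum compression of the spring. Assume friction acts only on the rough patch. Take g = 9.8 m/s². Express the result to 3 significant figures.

x = 0.994 m

Initial energy: E₁ = mgh = (20.4)(9.8)(3.60) = 719.71 J
Friction removes W_f = μ_k mg d = (0.13)(20.4)(9.8)(5.45) = 141.6 J
Energy reaching the spring: E = 719.71 − 141.6 = 578.07 J
At max compression ½kx² = E ⇒ x = √(2E/k) = √(2 × 578.07/1170) = 0.9941 m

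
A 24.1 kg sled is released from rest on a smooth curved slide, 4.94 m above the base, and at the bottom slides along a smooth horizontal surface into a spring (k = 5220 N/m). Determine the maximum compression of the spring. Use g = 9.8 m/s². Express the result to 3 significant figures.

At max compression the sled is momentarily at rest: mgh = ½kx²
x = √(2mgh/k) = √(2 × 24.1 × 9.8 × 4.94 / 5220) = 0.6686 m

x = 0.669 m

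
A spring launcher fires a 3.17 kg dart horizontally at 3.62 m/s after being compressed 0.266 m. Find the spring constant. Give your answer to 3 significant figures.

Energy stored in the spring equals the launch KE: ½kx² = ½mv²
k = mv²/x² = (3.17)(3.62)²/(0.266)² = 587.1 N/m

k = 587 N/m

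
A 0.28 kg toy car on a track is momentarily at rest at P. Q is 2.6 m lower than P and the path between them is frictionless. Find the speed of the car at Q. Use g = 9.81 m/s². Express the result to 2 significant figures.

By conservation of mechanical energy, mgh = ½mv²
The mass cancels from both sides.
v = √(2gh) = √(2 × 9.81 × 2.6) = √51.012 = 7.142 m/s

v = 7.1 m/s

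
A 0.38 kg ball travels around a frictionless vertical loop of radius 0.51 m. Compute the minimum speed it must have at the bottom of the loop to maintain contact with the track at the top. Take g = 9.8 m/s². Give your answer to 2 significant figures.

At the top: mg = mv_top²/r ⇒ v_top² = gr = 4.998 m²/s²
Energy from bottom to top (height 2r): ½mv_bot² = ½mv_top² + mg(2r)
v_bot² = gr + 4gr = 5gr = 24.99
v_bot = √(5gr) = 4.999 m/s

v = 5.0 m/s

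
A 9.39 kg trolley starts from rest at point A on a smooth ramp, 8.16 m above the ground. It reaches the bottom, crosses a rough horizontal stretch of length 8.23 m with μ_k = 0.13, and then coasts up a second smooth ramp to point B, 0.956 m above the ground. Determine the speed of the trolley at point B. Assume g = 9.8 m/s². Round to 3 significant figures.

v = 11.0 m/s

Energy at A: mgh₁ = (9.39)(9.8)(8.16) = 750.90 J
Friction loss: W_f = μ_k mg d = 98.45 J
At B: ½mv² + mgh₂ = mgh₁ − W_f
½mv² = 750.90 − 98.45 − 87.973 = 564.47 J
v = √(2 × 564.47/9.39) = 10.96 m/s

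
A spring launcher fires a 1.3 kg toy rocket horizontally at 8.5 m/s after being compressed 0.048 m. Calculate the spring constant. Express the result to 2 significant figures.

k = 41000 N/m

½kx² = ½mv²
k = mv²/x² = (1.3)(8.5)²/(0.048)² = 40766 N/m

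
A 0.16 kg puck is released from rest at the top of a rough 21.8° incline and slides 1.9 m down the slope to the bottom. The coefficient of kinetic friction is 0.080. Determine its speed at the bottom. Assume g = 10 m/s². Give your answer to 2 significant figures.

v = 3.4 m/s

Taking the bottom as reference, mgh = ½mv² + μ_k N L with h = L sinθ, N = mg cosθ:
mgh = mgL sinθ = (0.16)(10)(1.9)sin21.8° = 1.1290 J
W_f = μ_k mg cosθ · L = (0.080)(0.16)(10)cos21.8°·1.9 = 0.2258 J
½mv² = 1.1290 − 0.2258 = 0.90315 J
v = √(2 × 0.90315/0.16) = 3.360 m/s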